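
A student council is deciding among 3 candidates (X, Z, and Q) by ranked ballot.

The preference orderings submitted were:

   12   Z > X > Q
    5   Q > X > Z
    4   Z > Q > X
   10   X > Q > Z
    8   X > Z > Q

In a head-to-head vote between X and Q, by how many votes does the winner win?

21

Ballots ranking X above Q: 12+10+8 = 30.
Ballots ranking Q above X: 5+4 = 9.
X wins 30–9, a margin of 21.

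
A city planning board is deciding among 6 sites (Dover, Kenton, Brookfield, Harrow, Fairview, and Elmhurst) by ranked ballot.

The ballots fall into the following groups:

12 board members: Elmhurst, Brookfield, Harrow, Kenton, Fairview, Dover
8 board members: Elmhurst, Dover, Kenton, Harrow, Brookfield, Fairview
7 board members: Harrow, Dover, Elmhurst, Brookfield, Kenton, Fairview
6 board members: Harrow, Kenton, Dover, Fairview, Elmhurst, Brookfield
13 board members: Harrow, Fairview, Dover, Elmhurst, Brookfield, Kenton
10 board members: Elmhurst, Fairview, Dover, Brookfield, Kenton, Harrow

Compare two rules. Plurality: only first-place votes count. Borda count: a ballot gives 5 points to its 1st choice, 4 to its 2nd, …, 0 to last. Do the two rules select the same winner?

Plurality first-place counts: Dover 0, Kenton 0, Brookfield 0, Harrow 26, Fairview 0, Elmhurst 30 → Elmhurst.
Borda totals: Dover 147, Kenton 89, Brookfield 103, Harrow 182, Fairview 116, Elmhurst 203 → Elmhurst.
The two rules agree on Elmhurst.

Yes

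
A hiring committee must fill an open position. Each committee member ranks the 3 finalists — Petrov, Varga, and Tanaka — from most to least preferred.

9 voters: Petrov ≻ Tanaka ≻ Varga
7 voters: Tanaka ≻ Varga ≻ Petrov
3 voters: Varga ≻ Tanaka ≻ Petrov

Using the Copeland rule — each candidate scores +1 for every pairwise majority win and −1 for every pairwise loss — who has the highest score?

Tanaka

Pairwise results:
  Petrov vs Varga: Varga wins 10–9.
  Petrov vs Tanaka: Tanaka wins 10–9.
  Varga vs Tanaka: Tanaka wins 16–3.
Copeland scores (wins − losses):
  Petrov: 0 − 2 = -2
  Varga: 1 − 1 = 0
  Tanaka: 2 − 0 = 2
Tanaka has the best Copeland score.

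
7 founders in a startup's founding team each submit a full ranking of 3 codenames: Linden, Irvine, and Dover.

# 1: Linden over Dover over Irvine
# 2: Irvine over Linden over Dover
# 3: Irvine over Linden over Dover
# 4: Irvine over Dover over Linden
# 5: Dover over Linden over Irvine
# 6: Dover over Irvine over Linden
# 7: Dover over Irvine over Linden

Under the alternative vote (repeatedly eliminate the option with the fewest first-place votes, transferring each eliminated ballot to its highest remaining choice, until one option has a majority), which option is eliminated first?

Round 1: Irvine 3, Dover 3, Linden 1. Linden has the fewest and is eliminated.
Round 2: Dover 4, Irvine 3. Dover has a majority.

Linden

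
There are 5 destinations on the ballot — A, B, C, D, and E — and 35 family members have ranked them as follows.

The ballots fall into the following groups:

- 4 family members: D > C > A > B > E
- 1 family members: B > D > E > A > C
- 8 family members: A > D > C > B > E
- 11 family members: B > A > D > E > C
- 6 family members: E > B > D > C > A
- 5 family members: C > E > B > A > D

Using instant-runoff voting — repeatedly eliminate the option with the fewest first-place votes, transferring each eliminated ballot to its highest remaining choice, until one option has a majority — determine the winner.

B

Round 1: B 12, A 8, E 6, C 5, D 4. D has the fewest and is eliminated.
Round 2: B 12, C 9, A 8, E 6. E has the fewest and is eliminated.
Round 3: B 18, C 9, A 8. B has a majority.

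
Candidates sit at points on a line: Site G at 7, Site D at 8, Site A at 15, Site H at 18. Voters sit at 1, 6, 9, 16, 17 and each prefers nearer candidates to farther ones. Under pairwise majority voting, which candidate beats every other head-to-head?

Site D

With single-peaked preferences on a line, the Condorcet winner is the candidate closest to the median voter.
The median voter (position 9) is closest to Site D at 8.
Check: Site D vs Site A — voters closer to Site D: 3 of 5.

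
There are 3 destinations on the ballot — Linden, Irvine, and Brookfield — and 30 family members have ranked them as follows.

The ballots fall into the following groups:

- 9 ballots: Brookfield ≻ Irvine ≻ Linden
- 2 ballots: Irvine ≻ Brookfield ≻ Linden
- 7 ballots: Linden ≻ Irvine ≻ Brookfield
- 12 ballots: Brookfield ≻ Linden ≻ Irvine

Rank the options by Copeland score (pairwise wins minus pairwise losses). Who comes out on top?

Brookfield

Pairwise results:
  Linden vs Irvine: Linden wins 19–11.
  Linden vs Brookfield: Brookfield wins 23–7.
  Irvine vs Brookfield: Brookfield wins 21–9.
Copeland scores (wins − losses):
  Linden: 1 − 1 = 0
  Irvine: 0 − 2 = -2
  Brookfield: 2 − 0 = 2
Brookfield has the best Copeland score.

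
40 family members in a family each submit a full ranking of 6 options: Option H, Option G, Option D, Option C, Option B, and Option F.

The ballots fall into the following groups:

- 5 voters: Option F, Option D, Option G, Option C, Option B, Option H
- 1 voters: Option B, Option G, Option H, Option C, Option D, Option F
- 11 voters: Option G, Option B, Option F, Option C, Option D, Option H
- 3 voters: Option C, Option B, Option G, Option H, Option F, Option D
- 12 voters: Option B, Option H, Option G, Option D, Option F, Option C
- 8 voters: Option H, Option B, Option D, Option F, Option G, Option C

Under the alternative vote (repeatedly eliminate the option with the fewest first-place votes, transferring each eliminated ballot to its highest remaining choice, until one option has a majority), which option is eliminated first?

Option D

Round 1: Option B 13, Option G 11, Option H 8, Option F 5, Option C 3, Option D 0. Option D has the fewest and is eliminated.
Round 2: Option B 13, Option G 11, Option H 8, Option F 5, Option C 3. Option C has the fewest and is eliminated.
Round 3: Option B 16, Option G 11, Option H 8, Option F 5. Option F has the fewest and is eliminated.
Round 4: Option G 16, Option B 16, Option H 8. Option H has the fewest and is eliminated.
Round 5: Option B 24, Option G 16. Option B has a majority.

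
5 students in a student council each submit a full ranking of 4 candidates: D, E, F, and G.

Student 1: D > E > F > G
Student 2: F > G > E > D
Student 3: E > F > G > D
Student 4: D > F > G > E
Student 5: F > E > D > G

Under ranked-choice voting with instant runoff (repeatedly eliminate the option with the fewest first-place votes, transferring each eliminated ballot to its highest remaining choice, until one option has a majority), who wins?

F

Round 1: D 2, F 2, E 1, G 0. G has the fewest and is eliminated.
Round 2: D 2, F 2, E 1. E has the fewest and is eliminated.
Round 3: F 3, D 2. F has a majority.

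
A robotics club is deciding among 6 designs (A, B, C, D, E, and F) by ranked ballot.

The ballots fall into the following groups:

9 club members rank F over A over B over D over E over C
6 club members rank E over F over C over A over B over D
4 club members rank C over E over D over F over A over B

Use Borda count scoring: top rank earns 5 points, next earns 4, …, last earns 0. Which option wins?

F

Borda scores:
  A: 9·4 + 6·2 + 4·1 = 52
  B: 9·3 + 6·1 + 4·0 = 33
  C: 9·0 + 6·3 + 4·5 = 38
  D: 9·2 + 6·0 + 4·3 = 30
  E: 9·1 + 6·5 + 4·4 = 55
  F: 9·5 + 6·4 + 4·2 = 77
F has the highest total.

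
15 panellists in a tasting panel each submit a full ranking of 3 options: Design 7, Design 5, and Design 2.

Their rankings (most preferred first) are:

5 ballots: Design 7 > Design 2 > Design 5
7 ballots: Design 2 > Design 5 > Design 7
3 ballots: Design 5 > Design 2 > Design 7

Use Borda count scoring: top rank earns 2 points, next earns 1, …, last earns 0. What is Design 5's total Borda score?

13

Borda scores:
  Design 7: 5·2 + 7·0 + 3·0 = 10
  Design 5: 5·0 + 7·1 + 3·2 = 13
  Design 2: 5·1 + 7·2 + 3·1 = 22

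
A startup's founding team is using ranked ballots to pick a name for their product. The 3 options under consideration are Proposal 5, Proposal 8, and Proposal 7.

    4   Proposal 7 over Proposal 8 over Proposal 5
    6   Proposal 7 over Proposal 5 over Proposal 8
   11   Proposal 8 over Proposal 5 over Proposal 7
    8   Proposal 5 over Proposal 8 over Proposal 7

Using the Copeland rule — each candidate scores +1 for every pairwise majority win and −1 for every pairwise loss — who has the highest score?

Proposal 8

Pairwise results:
  Proposal 5 vs Proposal 8: Proposal 8 wins 15–14.
  Proposal 5 vs Proposal 7: Proposal 5 wins 19–10.
  Proposal 8 vs Proposal 7: Proposal 8 wins 19–10.
Copeland scores (wins − losses):
  Proposal 5: 1 − 1 = 0
  Proposal 8: 2 − 0 = 2
  Proposal 7: 0 − 2 = -2
Proposal 8 has the best Copeland score.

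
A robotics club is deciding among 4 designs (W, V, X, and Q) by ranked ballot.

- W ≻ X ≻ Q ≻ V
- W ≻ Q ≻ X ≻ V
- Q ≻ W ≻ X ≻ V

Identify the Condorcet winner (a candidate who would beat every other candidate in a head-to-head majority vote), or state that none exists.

Head-to-head results (3 voters total):
W vs V: W wins 3–0.
W vs X: W wins 3–0.
W vs Q: W wins 2–1.
V vs X: X wins 3–0.
V vs Q: Q wins 3–0.
X vs Q: Q wins 2–1.
W beats each rival — V (3–0), X (3–0), Q (2–1) — so W is the Condorcet winner.

W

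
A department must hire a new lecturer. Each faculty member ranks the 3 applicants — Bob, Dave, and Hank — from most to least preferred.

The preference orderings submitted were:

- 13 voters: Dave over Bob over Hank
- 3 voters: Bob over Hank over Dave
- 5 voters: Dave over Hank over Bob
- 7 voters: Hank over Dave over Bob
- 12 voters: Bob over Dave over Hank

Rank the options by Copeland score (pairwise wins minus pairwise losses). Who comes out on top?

Dave

Pairwise results:
  Bob vs Dave: Dave wins 25–15.
  Bob vs Hank: Bob wins 28–12.
  Dave vs Hank: Dave wins 30–10.
Copeland scores (wins − losses):
  Bob: 1 − 1 = 0
  Dave: 2 − 0 = 2
  Hank: 0 − 2 = -2
Dave has the best Copeland score.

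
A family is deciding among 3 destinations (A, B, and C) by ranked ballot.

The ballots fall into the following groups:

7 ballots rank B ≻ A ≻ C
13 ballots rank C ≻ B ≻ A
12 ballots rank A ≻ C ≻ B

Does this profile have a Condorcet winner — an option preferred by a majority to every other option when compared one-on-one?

No

Head-to-head results (32 voters total):
A vs B: B wins 20–12.
A vs C: A wins 19–13.
B vs C: C wins 25–7.
No candidate beats all others: A beats C beats B beats A, a majority cycle.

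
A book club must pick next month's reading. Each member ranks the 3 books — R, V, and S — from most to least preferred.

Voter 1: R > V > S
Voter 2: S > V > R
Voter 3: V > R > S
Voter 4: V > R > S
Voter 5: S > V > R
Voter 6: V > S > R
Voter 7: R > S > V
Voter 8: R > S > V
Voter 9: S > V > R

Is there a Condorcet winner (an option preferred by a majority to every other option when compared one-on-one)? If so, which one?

Head-to-head results (9 voters total):
R vs V: V wins 6–3.
R vs S: R wins 5–4.
V vs S: S wins 5–4.
No candidate beats all others: R beats S beats V beats R, a majority cycle.

None — there is no Condorcet winner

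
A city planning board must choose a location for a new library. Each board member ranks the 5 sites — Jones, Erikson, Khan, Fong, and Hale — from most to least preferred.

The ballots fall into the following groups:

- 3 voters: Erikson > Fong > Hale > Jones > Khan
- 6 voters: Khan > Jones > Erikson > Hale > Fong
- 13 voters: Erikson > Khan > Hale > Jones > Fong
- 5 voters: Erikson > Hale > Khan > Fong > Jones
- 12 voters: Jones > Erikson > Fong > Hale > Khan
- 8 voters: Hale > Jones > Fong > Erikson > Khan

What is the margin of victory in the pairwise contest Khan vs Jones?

Ballots ranking Khan above Jones: 6+13+5 = 24.
Ballots ranking Jones above Khan: 3+12+8 = 23.
Khan wins 24–23, a margin of 1.

1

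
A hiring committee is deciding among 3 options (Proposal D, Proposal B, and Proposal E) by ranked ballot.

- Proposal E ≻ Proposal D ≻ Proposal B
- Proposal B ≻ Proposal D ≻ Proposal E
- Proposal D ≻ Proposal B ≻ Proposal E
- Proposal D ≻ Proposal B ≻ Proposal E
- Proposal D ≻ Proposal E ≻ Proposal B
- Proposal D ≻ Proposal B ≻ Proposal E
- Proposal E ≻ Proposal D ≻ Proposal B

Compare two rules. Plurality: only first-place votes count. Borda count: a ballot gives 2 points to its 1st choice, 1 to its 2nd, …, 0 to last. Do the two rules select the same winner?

Yes

Plurality first-place counts: Proposal D 4, Proposal B 1, Proposal E 2 → Proposal D.
Borda totals: Proposal D 11, Proposal B 5, Proposal E 5 → Proposal D.
The two rules agree on Proposal D.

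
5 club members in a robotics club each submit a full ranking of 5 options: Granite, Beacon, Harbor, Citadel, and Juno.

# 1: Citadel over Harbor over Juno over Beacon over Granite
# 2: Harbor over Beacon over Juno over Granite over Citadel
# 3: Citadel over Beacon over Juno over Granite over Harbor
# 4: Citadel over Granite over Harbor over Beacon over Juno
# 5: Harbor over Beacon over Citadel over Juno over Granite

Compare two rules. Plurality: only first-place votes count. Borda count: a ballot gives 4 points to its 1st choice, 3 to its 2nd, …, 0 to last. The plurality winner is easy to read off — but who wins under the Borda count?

Plurality first-place counts: Granite 0, Beacon 0, Harbor 2, Citadel 3, Juno 0 → Citadel.
Borda totals: Granite 5, Beacon 11, Harbor 13, Citadel 14, Juno 7 → Citadel.

Citadel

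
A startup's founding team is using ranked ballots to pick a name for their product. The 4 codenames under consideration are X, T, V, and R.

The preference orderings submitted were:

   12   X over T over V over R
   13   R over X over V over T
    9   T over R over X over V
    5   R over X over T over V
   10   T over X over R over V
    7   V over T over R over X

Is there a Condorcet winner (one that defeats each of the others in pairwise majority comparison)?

Head-to-head results (56 voters total):
X vs T: X wins 30–26.
X vs V: X wins 49–7.
X vs R: R wins 34–22.
T vs V: T wins 36–20.
T vs R: T wins 38–18.
V vs R: R wins 37–19.
No candidate beats all others: X beats T beats R beats X, a majority cycle.

No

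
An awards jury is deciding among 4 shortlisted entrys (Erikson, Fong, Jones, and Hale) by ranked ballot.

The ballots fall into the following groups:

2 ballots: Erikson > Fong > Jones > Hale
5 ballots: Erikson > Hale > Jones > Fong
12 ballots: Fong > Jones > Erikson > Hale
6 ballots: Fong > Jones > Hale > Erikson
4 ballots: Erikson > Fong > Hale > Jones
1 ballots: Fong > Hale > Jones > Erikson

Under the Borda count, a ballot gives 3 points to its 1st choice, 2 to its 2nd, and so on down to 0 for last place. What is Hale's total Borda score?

Borda scores:
  Erikson: 2·3 + 5·3 + 12·1 + 6·0 + 4·3 + 0 = 45
  Fong: 2·2 + 5·0 + 12·3 + 6·3 + 4·2 + 3 = 69
  Jones: 2·1 + 5·1 + 12·2 + 6·2 + 4·0 + 1 = 44
  Hale: 2·0 + 5·2 + 12·0 + 6·1 + 4·1 + 2 = 22

22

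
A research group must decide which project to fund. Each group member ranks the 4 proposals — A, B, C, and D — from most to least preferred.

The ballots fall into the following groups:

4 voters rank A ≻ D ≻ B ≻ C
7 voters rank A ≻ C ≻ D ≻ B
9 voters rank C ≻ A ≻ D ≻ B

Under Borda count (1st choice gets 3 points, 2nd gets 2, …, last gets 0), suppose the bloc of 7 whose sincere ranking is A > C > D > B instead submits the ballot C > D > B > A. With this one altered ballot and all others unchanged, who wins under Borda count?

Borda totals with the altered ballot: A 30, B 11, C 48, D 31.
The switch changes the winner from A to C.

C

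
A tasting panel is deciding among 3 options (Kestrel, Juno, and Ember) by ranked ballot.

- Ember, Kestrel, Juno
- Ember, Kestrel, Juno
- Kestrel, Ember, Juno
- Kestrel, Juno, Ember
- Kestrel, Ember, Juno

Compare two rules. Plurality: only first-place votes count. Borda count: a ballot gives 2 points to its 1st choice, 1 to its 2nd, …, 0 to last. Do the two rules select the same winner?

Yes

Plurality first-place counts: Kestrel 3, Juno 0, Ember 2 → Kestrel.
Borda totals: Kestrel 8, Juno 1, Ember 6 → Kestrel.
The two rules agree on Kestrel.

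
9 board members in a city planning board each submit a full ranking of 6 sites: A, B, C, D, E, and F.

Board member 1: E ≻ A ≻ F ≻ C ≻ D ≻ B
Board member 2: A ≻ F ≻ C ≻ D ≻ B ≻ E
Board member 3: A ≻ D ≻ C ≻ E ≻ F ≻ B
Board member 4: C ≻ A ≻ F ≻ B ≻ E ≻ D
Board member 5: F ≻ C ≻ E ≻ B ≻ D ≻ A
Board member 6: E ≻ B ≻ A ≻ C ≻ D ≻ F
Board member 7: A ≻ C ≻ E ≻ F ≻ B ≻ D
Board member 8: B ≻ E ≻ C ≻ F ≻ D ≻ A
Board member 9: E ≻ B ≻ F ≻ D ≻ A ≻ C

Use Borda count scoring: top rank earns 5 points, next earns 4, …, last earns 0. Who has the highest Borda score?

E

Borda scores:
  A: 4 + 5 + 5 + 4 + 0 + 3 + 5 + 0 + 1 = 27
  B: 0 + 1 + 0 + 2 + 2 + 4 + 1 + 5 + 4 = 19
  C: 2 + 3 + 3 + 5 + 4 + 2 + 4 + 3 + 0 = 26
  D: 1 + 2 + 4 + 0 + 1 + 1 + 0 + 1 + 2 = 12
  E: 5 + 0 + 2 + 1 + 3 + 5 + 3 + 4 + 5 = 28
  F: 3 + 4 + 1 + 3 + 5 + 0 + 2 + 2 + 3 = 23
E has the highest total.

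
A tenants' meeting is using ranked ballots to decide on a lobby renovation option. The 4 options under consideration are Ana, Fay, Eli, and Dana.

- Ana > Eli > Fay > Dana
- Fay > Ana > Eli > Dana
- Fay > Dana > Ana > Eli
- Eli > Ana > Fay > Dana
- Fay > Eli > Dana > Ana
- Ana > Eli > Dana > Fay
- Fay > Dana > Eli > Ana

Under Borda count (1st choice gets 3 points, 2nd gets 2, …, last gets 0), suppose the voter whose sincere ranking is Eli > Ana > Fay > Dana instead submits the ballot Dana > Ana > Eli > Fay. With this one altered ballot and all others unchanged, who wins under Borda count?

Borda totals with the altered ballot: Ana 11, Fay 13, Eli 9, Dana 9.
The winner is unchanged: still Fay.

Fay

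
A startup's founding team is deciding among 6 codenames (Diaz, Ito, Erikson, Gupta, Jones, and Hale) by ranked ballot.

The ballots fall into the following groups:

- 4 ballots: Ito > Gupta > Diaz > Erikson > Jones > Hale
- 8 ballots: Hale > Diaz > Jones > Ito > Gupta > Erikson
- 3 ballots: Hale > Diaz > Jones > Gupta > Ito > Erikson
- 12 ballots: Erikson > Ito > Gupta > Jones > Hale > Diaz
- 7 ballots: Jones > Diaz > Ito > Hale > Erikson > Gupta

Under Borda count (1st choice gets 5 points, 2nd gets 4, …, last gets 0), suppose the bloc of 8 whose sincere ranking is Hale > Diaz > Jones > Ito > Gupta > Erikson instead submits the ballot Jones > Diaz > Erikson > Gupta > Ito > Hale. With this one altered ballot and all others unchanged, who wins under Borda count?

Jones

Borda totals with the altered ballot: Diaz 84, Ito 100, Erikson 99, Gupta 74, Jones 112, Hale 41.
The switch changes the winner from Ito to Jones.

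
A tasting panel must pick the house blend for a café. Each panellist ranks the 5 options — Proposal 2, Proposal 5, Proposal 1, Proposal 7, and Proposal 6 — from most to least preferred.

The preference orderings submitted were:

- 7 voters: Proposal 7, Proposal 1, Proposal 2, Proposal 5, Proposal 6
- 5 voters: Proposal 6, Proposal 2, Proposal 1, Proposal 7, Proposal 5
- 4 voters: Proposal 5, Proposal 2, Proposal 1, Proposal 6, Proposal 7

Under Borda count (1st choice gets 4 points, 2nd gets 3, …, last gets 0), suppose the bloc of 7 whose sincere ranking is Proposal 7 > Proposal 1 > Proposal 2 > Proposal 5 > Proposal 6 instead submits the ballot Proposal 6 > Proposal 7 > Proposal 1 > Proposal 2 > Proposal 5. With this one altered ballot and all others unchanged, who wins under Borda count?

Borda totals with the altered ballot: Proposal 2 34, Proposal 5 16, Proposal 1 32, Proposal 7 26, Proposal 6 52.
The switch changes the winner from Proposal 2 to Proposal 6.

Proposal 6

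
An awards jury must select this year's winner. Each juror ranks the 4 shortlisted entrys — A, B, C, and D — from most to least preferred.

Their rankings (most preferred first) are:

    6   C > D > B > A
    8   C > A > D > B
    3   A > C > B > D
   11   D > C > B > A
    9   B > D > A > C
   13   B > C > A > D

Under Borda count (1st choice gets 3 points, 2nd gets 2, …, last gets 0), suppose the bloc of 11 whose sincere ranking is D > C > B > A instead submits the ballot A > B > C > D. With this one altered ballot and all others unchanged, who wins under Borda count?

Borda totals with the altered ballot: A 80, B 97, C 85, D 38.
The switch changes the winner from C to B.

B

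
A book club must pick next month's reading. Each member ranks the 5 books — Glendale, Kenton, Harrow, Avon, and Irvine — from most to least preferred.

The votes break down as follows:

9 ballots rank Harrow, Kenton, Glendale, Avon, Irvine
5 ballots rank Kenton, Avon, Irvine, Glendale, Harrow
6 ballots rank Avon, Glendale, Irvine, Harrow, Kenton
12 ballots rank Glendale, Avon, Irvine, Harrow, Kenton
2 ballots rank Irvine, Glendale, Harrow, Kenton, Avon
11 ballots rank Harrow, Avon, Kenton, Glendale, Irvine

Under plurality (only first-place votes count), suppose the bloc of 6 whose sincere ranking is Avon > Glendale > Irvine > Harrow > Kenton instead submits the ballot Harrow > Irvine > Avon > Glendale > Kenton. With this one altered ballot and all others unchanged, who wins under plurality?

First-place totals with the altered ballot: Glendale 12, Kenton 5, Harrow 26, Avon 0, Irvine 2.
The winner is unchanged: still Harrow.

Harrow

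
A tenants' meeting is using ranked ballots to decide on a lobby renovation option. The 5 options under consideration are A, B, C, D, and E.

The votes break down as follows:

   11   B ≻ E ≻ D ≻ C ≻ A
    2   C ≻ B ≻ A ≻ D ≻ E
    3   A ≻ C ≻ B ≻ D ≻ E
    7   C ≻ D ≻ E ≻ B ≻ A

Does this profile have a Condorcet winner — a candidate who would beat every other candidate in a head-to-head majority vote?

Yes

Head-to-head results (23 voters total):
A vs B: B wins 20–3.
A vs C: C wins 20–3.
A vs D: D wins 18–5.
A vs E: E wins 18–5.
B vs C: C wins 12–11.
B vs D: B wins 16–7.
B vs E: B wins 16–7.
C vs D: C wins 12–11.
C vs E: C wins 12–11.
D vs E: D wins 12–11.
C beats each rival — A (20–3), B (12–11), D (12–11), E (12–11) — so C is the Condorcet winner.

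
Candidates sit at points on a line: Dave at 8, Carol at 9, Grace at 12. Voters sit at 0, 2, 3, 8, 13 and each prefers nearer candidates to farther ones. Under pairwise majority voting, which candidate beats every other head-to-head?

Dave

With single-peaked preferences on a line, the Condorcet winner is the candidate closest to the median voter.
The median voter (position 3) is closest to Dave at 8.
Check: Dave vs Grace — voters closer to Dave: 4 of 5.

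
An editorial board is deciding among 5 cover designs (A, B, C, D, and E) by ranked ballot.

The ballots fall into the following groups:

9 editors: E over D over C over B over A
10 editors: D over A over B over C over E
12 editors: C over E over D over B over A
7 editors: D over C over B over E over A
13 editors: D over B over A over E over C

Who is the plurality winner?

D

First-place vote totals:
  A: 0
  B: 0
  C: 12
  D: 30
  E: 9
D has the most first-place votes.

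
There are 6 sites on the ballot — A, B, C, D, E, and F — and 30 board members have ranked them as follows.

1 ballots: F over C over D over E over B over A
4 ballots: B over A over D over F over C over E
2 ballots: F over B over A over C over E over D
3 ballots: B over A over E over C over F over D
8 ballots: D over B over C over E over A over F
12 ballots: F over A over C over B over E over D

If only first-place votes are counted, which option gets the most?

First-place vote totals:
  A: 0
  B: 7
  C: 0
  D: 8
  E: 0
  F: 15
F has the most first-place votes.

F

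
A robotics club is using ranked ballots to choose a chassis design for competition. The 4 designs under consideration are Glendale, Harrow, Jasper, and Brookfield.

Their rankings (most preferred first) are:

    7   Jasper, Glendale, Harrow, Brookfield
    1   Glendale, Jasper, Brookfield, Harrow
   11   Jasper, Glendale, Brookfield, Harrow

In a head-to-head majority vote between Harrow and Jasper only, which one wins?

Jasper

Ballots ranking Harrow above Jasper: 0.
Ballots ranking Jasper above Harrow: 7+1+11 = 19.
Jasper wins the head-to-head, 19–0.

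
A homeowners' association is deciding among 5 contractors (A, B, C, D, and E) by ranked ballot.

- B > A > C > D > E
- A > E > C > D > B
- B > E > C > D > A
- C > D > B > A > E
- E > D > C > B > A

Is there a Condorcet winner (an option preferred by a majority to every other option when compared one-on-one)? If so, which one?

None — there is no Condorcet winner

Head-to-head results (5 voters total):
A vs B: B wins 4–1.
A vs C: C wins 3–2.
A vs D: D wins 3–2.
A vs E: A wins 3–2.
B vs C: C wins 3–2.
B vs D: D wins 3–2.
B vs E: B wins 3–2.
C vs D: C wins 4–1.
C vs E: E wins 3–2.
D vs E: E wins 3–2.
No candidate beats all others: A beats E beats C beats A, a majority cycle.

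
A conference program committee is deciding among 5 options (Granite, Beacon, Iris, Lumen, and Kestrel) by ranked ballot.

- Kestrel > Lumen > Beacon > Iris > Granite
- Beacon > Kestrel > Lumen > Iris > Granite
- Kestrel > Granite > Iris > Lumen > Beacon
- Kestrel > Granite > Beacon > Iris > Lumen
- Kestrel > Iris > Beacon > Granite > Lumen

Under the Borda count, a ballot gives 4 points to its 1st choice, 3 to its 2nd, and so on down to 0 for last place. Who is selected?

Kestrel

Borda scores:
  Granite: 0 + 0 + 3 + 3 + 1 = 7
  Beacon: 2 + 4 + 0 + 2 + 2 = 10
  Iris: 1 + 1 + 2 + 1 + 3 = 8
  Lumen: 3 + 2 + 1 + 0 + 0 = 6
  Kestrel: 4 + 3 + 4 + 4 + 4 = 19
Kestrel has the highest total.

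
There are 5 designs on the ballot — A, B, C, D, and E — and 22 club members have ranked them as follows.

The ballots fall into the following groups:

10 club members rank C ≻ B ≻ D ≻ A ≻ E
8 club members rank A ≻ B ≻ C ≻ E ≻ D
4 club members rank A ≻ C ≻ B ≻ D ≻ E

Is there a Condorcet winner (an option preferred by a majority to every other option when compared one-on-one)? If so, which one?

Head-to-head results (22 voters total):
A vs B: A wins 12–10.
A vs C: A wins 12–10.
A vs D: A wins 12–10.
A vs E: A wins 22–0.
B vs C: C wins 14–8.
B vs D: B wins 22–0.
B vs E: B wins 22–0.
C vs D: C wins 22–0.
C vs E: C wins 22–0.
D vs E: D wins 14–8.
A beats each rival — B (12–10), C (12–10), D (12–10), E (22–0) — so A is the Condorcet winner.

A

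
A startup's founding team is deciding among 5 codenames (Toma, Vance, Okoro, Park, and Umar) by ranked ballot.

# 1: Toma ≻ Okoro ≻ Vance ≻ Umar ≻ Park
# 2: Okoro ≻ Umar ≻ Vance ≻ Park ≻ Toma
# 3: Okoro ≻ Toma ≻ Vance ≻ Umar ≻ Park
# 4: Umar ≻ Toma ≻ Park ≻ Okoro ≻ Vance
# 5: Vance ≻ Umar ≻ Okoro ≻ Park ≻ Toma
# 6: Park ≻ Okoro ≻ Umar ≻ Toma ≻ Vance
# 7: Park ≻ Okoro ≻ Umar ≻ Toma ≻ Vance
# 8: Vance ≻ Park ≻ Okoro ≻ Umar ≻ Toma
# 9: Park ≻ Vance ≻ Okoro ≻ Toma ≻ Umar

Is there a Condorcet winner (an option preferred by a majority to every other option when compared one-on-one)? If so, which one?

None — there is no Condorcet winner

Head-to-head results (9 voters total):
Toma vs Vance: Toma wins 5–4.
Toma vs Okoro: Okoro wins 7–2.
Toma vs Park: Park wins 6–3.
Toma vs Umar: Umar wins 6–3.
Vance vs Okoro: Okoro wins 6–3.
Vance vs Park: Vance wins 5–4.
Vance vs Umar: Vance wins 5–4.
Okoro vs Park: Park wins 5–4.
Okoro vs Umar: Okoro wins 7–2.
Park vs Umar: Umar wins 5–4.
No candidate beats all others: Toma beats Vance beats Park beats Toma, a majority cycle.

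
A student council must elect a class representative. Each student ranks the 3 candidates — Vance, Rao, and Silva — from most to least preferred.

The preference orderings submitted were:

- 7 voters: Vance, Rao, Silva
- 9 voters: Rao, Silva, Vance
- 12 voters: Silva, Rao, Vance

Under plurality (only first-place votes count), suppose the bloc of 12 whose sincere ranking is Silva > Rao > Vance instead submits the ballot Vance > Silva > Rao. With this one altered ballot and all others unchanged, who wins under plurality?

Vance

First-place totals with the altered ballot: Vance 19, Rao 9, Silva 0.
The switch changes the winner from Silva to Vance.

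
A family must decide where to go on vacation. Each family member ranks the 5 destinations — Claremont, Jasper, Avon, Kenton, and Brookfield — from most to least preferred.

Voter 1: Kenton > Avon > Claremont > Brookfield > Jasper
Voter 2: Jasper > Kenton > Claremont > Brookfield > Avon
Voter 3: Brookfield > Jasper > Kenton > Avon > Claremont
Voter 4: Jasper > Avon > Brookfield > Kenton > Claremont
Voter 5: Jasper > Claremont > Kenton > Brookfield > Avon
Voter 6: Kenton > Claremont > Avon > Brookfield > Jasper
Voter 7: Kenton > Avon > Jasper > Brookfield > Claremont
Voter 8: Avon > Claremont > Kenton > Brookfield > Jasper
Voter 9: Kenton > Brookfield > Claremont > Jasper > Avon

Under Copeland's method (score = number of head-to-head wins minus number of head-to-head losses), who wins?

Kenton

Pairwise results:
  Claremont vs Jasper: Jasper wins 5–4.
  Claremont vs Avon: Avon wins 5–4.
  Claremont vs Kenton: Kenton wins 7–2.
  Claremont vs Brookfield: Claremont wins 5–4.
  Jasper vs Avon: Jasper wins 5–4.
  Jasper vs Kenton: Kenton wins 5–4.
  Jasper vs Brookfield: Brookfield wins 5–4.
  Avon vs Kenton: Kenton wins 7–2.
  Avon vs Brookfield: Avon wins 5–4.
  Kenton vs Brookfield: Kenton wins 7–2.
Copeland scores (wins − losses):
  Claremont: 1 − 3 = -2
  Jasper: 2 − 2 = 0
  Avon: 2 − 2 = 0
  Kenton: 4 − 0 = 4
  Brookfield: 1 − 3 = -2
Kenton has the best Copeland score.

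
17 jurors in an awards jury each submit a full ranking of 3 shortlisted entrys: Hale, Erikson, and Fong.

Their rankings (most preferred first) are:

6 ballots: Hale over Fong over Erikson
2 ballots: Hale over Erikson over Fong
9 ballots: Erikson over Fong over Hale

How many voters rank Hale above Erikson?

Ballots ranking Hale above Erikson: 6+2 = 8.
Ballots ranking Erikson above Hale: 9.
So 8 of 17 voters prefer Hale to Erikson.

8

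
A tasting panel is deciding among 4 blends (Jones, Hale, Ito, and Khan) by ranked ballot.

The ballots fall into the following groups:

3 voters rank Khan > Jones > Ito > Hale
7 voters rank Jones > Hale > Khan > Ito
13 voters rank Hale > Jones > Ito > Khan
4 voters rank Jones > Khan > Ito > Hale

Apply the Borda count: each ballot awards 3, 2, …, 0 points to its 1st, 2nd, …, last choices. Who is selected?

Borda scores:
  Jones: 3·2 + 7·3 + 13·2 + 4·3 = 65
  Hale: 3·0 + 7·2 + 13·3 + 4·0 = 53
  Ito: 3·1 + 7·0 + 13·1 + 4·1 = 20
  Khan: 3·3 + 7·1 + 13·0 + 4·2 = 24
Jones has the highest total.

Jones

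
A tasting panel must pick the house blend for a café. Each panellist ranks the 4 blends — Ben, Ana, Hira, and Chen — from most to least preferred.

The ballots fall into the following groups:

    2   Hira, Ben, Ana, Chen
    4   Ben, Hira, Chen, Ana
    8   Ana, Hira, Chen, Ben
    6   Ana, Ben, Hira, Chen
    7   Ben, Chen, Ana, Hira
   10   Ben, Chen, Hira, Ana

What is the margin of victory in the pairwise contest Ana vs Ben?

9

Ballots ranking Ana above Ben: 8+6 = 14.
Ballots ranking Ben above Ana: 2+4+7+10 = 23.
Ben wins 23–14, a margin of 9.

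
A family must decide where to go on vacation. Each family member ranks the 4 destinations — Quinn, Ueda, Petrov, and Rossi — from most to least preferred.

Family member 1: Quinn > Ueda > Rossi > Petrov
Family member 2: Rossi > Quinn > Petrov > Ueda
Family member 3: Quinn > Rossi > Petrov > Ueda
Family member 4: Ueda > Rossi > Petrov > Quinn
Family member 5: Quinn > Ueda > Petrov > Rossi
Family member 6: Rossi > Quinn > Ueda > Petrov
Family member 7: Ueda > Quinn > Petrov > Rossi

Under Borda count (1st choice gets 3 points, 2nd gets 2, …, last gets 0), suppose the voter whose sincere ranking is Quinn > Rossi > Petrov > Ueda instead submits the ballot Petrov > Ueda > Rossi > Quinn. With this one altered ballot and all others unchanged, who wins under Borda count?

Borda totals with the altered ballot: Quinn 12, Ueda 13, Petrov 7, Rossi 10.
The switch changes the winner from Quinn to Ueda.

Ueda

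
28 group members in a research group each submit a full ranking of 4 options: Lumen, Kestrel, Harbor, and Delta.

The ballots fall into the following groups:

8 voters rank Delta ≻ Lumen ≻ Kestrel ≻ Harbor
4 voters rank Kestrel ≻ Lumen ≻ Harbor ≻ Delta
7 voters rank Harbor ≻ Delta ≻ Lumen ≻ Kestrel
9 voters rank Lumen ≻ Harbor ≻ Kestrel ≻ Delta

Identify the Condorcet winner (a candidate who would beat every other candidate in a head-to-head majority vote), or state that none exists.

There is no Condorcet winner

Head-to-head results (28 voters total):
Lumen vs Kestrel: Lumen wins 24–4.
Lumen vs Harbor: Lumen wins 21–7.
Lumen vs Delta: Delta wins 15–13.
Kestrel vs Harbor: Harbor wins 16–12.
Kestrel vs Delta: Delta wins 15–13.
Harbor vs Delta: Harbor wins 20–8.
No candidate beats all others: Lumen beats Harbor beats Delta beats Lumen, a majority cycle.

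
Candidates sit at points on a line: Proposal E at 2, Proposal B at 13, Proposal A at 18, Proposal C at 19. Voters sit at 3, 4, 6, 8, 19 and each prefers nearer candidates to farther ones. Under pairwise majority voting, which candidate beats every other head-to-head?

With single-peaked preferences on a line, the Condorcet winner is the candidate closest to the median voter.
The median voter (position 6) is closest to Proposal E at 2.
Check: Proposal E vs Proposal C — voters closer to Proposal E: 4 of 5.

Proposal E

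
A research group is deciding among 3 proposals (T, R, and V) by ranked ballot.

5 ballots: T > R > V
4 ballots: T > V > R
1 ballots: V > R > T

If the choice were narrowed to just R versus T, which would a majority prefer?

Ballots ranking R above T: 1.
Ballots ranking T above R: 5+4 = 9.
T wins the head-to-head, 9–1.

T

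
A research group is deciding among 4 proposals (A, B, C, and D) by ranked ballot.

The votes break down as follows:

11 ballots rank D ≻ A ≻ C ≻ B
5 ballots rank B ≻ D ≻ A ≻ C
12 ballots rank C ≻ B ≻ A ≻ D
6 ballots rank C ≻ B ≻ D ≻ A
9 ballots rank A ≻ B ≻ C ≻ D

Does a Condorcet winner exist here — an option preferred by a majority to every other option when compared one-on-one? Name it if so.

Head-to-head results (43 voters total):
A vs B: B wins 23–20.
A vs C: A wins 25–18.
A vs D: D wins 22–21.
B vs C: C wins 29–14.
B vs D: B wins 32–11.
C vs D: C wins 27–16.
No candidate beats all others: A beats C beats B beats A, a majority cycle.

There is no Condorcet winner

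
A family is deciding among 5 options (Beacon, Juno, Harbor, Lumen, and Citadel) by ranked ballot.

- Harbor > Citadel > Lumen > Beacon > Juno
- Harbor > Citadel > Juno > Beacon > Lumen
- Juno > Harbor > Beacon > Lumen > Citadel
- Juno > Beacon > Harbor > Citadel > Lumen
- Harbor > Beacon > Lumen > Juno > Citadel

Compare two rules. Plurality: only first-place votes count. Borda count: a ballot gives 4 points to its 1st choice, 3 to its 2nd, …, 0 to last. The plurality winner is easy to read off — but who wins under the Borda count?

Harbor

Plurality first-place counts: Beacon 0, Juno 2, Harbor 3, Lumen 0, Citadel 0 → Harbor.
Borda totals: Beacon 10, Juno 11, Harbor 17, Lumen 5, Citadel 7 → Harbor.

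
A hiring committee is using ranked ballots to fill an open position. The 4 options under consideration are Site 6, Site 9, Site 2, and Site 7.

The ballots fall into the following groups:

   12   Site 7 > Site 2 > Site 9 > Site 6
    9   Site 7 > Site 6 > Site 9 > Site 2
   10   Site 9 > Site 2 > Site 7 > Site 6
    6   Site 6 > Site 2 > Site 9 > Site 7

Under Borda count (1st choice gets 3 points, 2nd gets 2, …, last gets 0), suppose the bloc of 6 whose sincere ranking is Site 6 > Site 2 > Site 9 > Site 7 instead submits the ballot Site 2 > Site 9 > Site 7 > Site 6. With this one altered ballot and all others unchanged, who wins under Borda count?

Site 7

Borda totals with the altered ballot: Site 6 18, Site 9 63, Site 2 62, Site 7 79.
The winner is unchanged: still Site 7.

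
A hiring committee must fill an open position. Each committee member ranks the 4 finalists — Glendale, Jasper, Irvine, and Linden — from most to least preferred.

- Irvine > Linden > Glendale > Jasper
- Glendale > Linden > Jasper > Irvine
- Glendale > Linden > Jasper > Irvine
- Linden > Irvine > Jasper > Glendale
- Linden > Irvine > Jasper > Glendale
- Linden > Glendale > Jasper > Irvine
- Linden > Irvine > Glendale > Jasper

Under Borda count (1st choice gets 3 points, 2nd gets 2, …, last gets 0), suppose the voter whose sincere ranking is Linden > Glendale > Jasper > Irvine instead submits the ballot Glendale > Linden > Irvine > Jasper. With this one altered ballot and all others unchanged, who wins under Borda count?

Linden

Borda totals with the altered ballot: Glendale 11, Jasper 4, Irvine 10, Linden 17.
The winner is unchanged: still Linden.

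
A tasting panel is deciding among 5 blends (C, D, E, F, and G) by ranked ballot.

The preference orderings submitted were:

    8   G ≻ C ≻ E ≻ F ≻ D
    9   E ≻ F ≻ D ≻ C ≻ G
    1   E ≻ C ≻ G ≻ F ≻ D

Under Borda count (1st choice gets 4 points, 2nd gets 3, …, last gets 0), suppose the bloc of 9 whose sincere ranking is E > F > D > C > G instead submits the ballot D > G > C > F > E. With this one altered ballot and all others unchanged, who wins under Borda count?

Borda totals with the altered ballot: C 45, D 36, E 20, F 18, G 61.
The switch changes the winner from E to G.

G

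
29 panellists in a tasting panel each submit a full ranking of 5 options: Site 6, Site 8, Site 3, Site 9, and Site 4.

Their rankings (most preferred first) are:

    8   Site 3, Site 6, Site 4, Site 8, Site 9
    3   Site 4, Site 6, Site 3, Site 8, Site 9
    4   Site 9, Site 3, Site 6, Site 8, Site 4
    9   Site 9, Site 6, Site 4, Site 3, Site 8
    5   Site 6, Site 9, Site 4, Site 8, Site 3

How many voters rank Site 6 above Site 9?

Ballots ranking Site 6 above Site 9: 8+3+5 = 16.
Ballots ranking Site 9 above Site 6: 4+9 = 13.
So 16 of 29 voters prefer Site 6 to Site 9.

16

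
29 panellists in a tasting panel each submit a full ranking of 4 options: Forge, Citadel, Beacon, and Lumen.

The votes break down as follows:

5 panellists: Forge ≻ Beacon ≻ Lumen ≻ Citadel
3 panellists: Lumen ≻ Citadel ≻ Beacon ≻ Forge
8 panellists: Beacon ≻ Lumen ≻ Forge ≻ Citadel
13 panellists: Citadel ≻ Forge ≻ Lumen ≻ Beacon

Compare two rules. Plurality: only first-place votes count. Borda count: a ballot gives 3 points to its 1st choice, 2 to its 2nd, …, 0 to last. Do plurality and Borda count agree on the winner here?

Plurality first-place counts: Forge 5, Citadel 13, Beacon 8, Lumen 3 → Citadel.
Borda totals: Forge 49, Citadel 45, Beacon 37, Lumen 43 → Forge.
The two rules disagree: plurality picks Citadel, Borda picks Forge.

No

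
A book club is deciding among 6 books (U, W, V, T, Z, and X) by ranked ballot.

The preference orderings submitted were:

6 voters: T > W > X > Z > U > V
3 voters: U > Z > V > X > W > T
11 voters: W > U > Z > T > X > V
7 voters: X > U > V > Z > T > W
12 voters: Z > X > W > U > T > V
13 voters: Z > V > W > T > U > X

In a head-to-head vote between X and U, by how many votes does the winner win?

2

Ballots ranking X above U: 6+7+12 = 25.
Ballots ranking U above X: 3+11+13 = 27.
U wins 27–25, a margin of 2.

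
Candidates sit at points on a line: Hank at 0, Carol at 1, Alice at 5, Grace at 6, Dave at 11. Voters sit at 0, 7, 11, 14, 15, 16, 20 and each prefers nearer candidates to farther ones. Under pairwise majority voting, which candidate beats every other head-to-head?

With single-peaked preferences on a line, the Condorcet winner is the candidate closest to the median voter.
The median voter (position 14) is closest to Dave at 11.
Check: Dave vs Hank — voters closer to Dave: 6 of 7.

Dave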